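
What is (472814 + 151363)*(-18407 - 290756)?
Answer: -192972433851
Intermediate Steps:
(472814 + 151363)*(-18407 - 290756) = 624177*(-309163) = -192972433851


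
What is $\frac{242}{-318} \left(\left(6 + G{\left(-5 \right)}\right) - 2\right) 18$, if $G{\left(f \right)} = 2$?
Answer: $- \frac{4356}{53} \approx -82.189$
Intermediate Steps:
$\frac{242}{-318} \left(\left(6 + G{\left(-5 \right)}\right) - 2\right) 18 = \frac{242}{-318} \left(\left(6 + 2\right) - 2\right) 18 = 242 \left(- \frac{1}{318}\right) \left(8 - 2\right) 18 = - \frac{121 \cdot 6 \cdot 18}{159} = \left(- \frac{121}{159}\right) 108 = - \frac{4356}{53}$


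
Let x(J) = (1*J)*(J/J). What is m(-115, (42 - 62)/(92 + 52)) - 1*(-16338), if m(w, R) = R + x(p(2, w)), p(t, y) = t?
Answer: 588235/36 ≈ 16340.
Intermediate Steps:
x(J) = J (x(J) = J*1 = J)
m(w, R) = 2 + R (m(w, R) = R + 2 = 2 + R)
m(-115, (42 - 62)/(92 + 52)) - 1*(-16338) = (2 + (42 - 62)/(92 + 52)) - 1*(-16338) = (2 - 20/144) + 16338 = (2 - 20*1/144) + 16338 = (2 - 5/36) + 16338 = 67/36 + 16338 = 588235/36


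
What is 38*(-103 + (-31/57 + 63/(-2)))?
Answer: -15395/3 ≈ -5131.7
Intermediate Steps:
38*(-103 + (-31/57 + 63/(-2))) = 38*(-103 + (-31*1/57 + 63*(-½))) = 38*(-103 + (-31/57 - 63/2)) = 38*(-103 - 3653/114) = 38*(-15395/114) = -15395/3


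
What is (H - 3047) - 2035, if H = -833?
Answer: -5915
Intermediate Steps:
(H - 3047) - 2035 = (-833 - 3047) - 2035 = -3880 - 2035 = -5915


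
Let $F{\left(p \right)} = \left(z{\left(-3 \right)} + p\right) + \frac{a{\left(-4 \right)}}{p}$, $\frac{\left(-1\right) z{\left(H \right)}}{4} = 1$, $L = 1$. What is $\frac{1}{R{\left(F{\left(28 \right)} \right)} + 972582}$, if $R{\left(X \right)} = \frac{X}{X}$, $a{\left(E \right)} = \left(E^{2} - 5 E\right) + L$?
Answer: $\frac{1}{972583} \approx 1.0282 \cdot 10^{-6}$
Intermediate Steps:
$z{\left(H \right)} = -4$ ($z{\left(H \right)} = \left(-4\right) 1 = -4$)
$a{\left(E \right)} = 1 + E^{2} - 5 E$ ($a{\left(E \right)} = \left(E^{2} - 5 E\right) + 1 = 1 + E^{2} - 5 E$)
$F{\left(p \right)} = -4 + p + \frac{37}{p}$ ($F{\left(p \right)} = \left(-4 + p\right) + \frac{1 + \left(-4\right)^{2} - -20}{p} = \left(-4 + p\right) + \frac{1 + 16 + 20}{p} = \left(-4 + p\right) + \frac{37}{p} = -4 + p + \frac{37}{p}$)
$R{\left(X \right)} = 1$
$\frac{1}{R{\left(F{\left(28 \right)} \right)} + 972582} = \frac{1}{1 + 972582} = \frac{1}{972583}$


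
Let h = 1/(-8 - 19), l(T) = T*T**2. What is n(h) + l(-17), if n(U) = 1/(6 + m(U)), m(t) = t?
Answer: -790966/161 ≈ -4912.8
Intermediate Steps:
l(T) = T**3
h = -1/27 (h = 1/(-27) = -1/27 ≈ -0.037037)
n(U) = 1/(6 + U)
n(h) + l(-17) = 1/(6 - 1/27) + (-17)**3 = 1/(161/27) - 4913 = 27/161 - 4913 = -790966/161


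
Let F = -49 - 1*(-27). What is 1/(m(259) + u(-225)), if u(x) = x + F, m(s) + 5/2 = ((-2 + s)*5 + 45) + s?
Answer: 2/2679 ≈ 0.00074655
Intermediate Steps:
m(s) = 65/2 + 6*s (m(s) = -5/2 + (((-2 + s)*5 + 45) + s) = -5/2 + (((-10 + 5*s) + 45) + s) = -5/2 + ((35 + 5*s) + s) = -5/2 + (35 + 6*s) = 65/2 + 6*s)
F = -22 (F = -49 + 27 = -22)
u(x) = -22 + x (u(x) = x - 22 = -22 + x)
1/(m(259) + u(-225)) = 1/((65/2 + 6*259) + (-22 - 225)) = 1/((65/2 + 1554) - 247) = 1/(3173/2 - 247) = 1/(2679/2) = 2/2679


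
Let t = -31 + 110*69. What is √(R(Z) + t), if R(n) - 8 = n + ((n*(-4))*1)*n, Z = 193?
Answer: 2*I*√35309 ≈ 375.81*I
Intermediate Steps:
t = 7559 (t = -31 + 7590 = 7559)
R(n) = 8 + n - 4*n² (R(n) = 8 + (n + ((n*(-4))*1)*n) = 8 + (n + (-4*n*1)*n) = 8 + (n + (-4*n)*n) = 8 + (n - 4*n²) = 8 + n - 4*n²)
√(R(Z) + t) = √((8 + 193 - 4*193²) + 7559) = √((8 + 193 - 4*37249) + 7559) = √((8 + 193 - 148996) + 7559) = √(-148795 + 7559) = √(-141236) = 2*I*√35309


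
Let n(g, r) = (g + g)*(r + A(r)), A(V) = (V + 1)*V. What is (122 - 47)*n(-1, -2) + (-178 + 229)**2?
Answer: 2601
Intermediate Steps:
A(V) = V*(1 + V) (A(V) = (1 + V)*V = V*(1 + V))
n(g, r) = 2*g*(r + r*(1 + r)) (n(g, r) = (g + g)*(r + r*(1 + r)) = (2*g)*(r + r*(1 + r)) = 2*g*(r + r*(1 + r)))
(122 - 47)*n(-1, -2) + (-178 + 229)**2 = (122 - 47)*(2*(-1)*(-2)*(2 - 2)) + (-178 + 229)**2 = 75*(2*(-1)*(-2)*0) + 51**2 = 75*0 + 2601 = 0 + 2601 = 2601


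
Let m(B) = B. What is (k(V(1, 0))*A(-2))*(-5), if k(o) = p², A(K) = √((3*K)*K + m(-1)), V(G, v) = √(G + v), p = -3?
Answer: -45*√11 ≈ -149.25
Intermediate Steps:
A(K) = √(-1 + 3*K²) (A(K) = √((3*K)*K - 1) = √(3*K² - 1) = √(-1 + 3*K²))
k(o) = 9 (k(o) = (-3)² = 9)
(k(V(1, 0))*A(-2))*(-5) = (9*√(-1 + 3*(-2)²))*(-5) = (9*√(-1 + 3*4))*(-5) = (9*√(-1 + 12))*(-5) = (9*√11)*(-5) = -45*√11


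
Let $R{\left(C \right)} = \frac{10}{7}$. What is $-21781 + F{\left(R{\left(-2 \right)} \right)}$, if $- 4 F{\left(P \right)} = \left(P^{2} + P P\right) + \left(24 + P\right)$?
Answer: $- \frac{2135261}{98} \approx -21788.0$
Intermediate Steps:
$R{\left(C \right)} = \frac{10}{7}$ ($R{\left(C \right)} = 10 \cdot \frac{1}{7} = \frac{10}{7}$)
$F{\left(P \right)} = -6 - \frac{P^{2}}{2} - \frac{P}{4}$ ($F{\left(P \right)} = - \frac{\left(P^{2} + P P\right) + \left(24 + P\right)}{4} = - \frac{\left(P^{2} + P^{2}\right) + \left(24 + P\right)}{4} = - \frac{2 P^{2} + \left(24 + P\right)}{4} = - \frac{24 + P + 2 P^{2}}{4} = -6 - \frac{P^{2}}{2} - \frac{P}{4}$)
$-21781 + F{\left(R{\left(-2 \right)} \right)} = -21781 - \left(\frac{89}{14} + \frac{50}{49}\right) = -21781 - \frac{723}{98} = - \frac{2135261}{98}$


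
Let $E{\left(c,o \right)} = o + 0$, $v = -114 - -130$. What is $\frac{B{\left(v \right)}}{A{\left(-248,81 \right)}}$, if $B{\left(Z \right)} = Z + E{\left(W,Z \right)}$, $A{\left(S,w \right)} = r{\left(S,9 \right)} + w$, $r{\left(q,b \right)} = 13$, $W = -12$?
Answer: $\frac{16}{47} \approx 0.34043$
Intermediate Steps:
$A{\left(S,w \right)} = 13 + w$
$v = 16$ ($v = -114 + 130 = 16$)
$E{\left(c,o \right)} = o$
$B{\left(Z \right)} = 2 Z$ ($B{\left(Z \right)} = Z + Z = 2 Z$)
$\frac{B{\left(v \right)}}{A{\left(-248,81 \right)}} = \frac{2 \cdot 16}{13 + 81} = \frac{32}{94} = 32 \cdot \frac{1}{94} = \frac{16}{47}$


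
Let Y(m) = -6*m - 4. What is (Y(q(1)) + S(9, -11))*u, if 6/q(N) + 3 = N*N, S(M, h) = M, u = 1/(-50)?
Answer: -23/50 ≈ -0.46000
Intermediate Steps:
u = -1/50 ≈ -0.020000
q(N) = 6/(-3 + N**2) (q(N) = 6/(-3 + N*N) = 6/(-3 + N**2))
Y(m) = -4 - 6*m
(Y(q(1)) + S(9, -11))*u = ((-4 - 36/(-3 + 1**2)) + 9)*(-1/50) = ((-4 - 36/(-3 + 1)) + 9)*(-1/50) = ((-4 - 36/(-2)) + 9)*(-1/50) = ((-4 - 36*(-1)/2) + 9)*(-1/50) = ((-4 - 6*(-3)) + 9)*(-1/50) = ((-4 + 18) + 9)*(-1/50) = (14 + 9)*(-1/50) = 23*(-1/50) = -23/50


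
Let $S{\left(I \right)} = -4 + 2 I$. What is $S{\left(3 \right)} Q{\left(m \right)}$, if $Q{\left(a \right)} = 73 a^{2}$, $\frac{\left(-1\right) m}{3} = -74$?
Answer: $7195464$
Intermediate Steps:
$m = 222$ ($m = \left(-3\right) \left(-74\right) = 222$)
$S{\left(3 \right)} Q{\left(m \right)} = \left(-4 + 2 \cdot 3\right) 73 \cdot 222^{2} = \left(-4 + 6\right) 73 \cdot 49284 = 2 \cdot 3597732 = 7195464$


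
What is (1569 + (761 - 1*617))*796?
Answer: 1363548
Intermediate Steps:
(1569 + (761 - 1*617))*796 = (1569 + (761 - 617))*796 = (1569 + 144)*796 = 1713*796 = 1363548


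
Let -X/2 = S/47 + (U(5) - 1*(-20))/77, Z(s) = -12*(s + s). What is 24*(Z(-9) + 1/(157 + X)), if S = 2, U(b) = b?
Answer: 2931768456/565525 ≈ 5184.2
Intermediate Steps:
Z(s) = -24*s
X = -2658/3619 (X = -2*(2/47 + (5 - 1*(-20))/77) = -2*(2*(1/47) + (5 + 20)*(1/77)) = -2*(2/47 + 25*(1/77)) = -2*(2/47 + 25/77) = -2*1329/3619 = -2658/3619 ≈ -0.73446)
24*(Z(-9) + 1/(157 + X)) = 24*(-24*(-9) + 1/(157 - 2658/3619)) = 24*(216 + 1/(565525/3619)) = 24*(216 + 3619/565525) = 24*(122157019/565525) = 2931768456/565525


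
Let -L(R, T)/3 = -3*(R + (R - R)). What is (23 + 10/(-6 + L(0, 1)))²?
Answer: 4096/9 ≈ 455.11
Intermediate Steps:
L(R, T) = 9*R (L(R, T) = -(-9)*(R + (R - R)) = -(-9)*(R + 0) = -(-9)*R = 9*R)
(23 + 10/(-6 + L(0, 1)))² = (23 + 10/(-6 + 9*0))² = (23 + 10/(-6 + 0))² = (23 + 10/(-6))² = (23 + 10*(-⅙))² = (23 - 5/3)² = (64/3)² = 4096/9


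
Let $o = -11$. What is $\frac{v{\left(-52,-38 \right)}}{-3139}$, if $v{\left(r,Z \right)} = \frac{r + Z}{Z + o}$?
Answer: $- \frac{90}{153811} \approx -0.00058513$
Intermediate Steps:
$v{\left(r,Z \right)} = \frac{Z + r}{-11 + Z}$ ($v{\left(r,Z \right)} = \frac{r + Z}{Z - 11} = \frac{Z + r}{-11 + Z}$)
$\frac{v{\left(-52,-38 \right)}}{-3139} = \frac{\frac{1}{-11 - 38} \left(-38 - 52\right)}{-3139} = \frac{1}{-49} \left(-90\right) \left(- \frac{1}{3139}\right) = \left(- \frac{1}{49}\right) \left(-90\right) \left(- \frac{1}{3139}\right) = \frac{90}{49} \left(- \frac{1}{3139}\right) = - \frac{90}{153811}$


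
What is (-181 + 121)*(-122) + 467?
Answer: 7787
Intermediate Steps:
(-181 + 121)*(-122) + 467 = -60*(-122) + 467 = 7320 + 467 = 7787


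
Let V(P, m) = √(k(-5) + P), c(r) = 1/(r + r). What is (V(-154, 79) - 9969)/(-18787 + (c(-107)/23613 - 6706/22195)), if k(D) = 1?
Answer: 1118076928290810/2107096907204317 - 336466123470*I*√17/2107096907204317 ≈ 0.53062 - 0.00065839*I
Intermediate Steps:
c(r) = 1/(2*r)
V(P, m) = √(1 + P)
(V(-154, 79) - 9969)/(-18787 + (c(-107)/23613 - 6706/22195)) = (√(1 - 154) - 9969)/(-18787 + (((½)/(-107))/23613 - 6706/22195)) = (√(-153) - 9969)/(-18787 + (((½)*(-1/107))*(1/23613) - 6706*1/22195)) = (3*I*√17 - 9969)/(-18787 + (-1/214*1/23613 - 6706/22195)) = (-9969 + 3*I*√17)/(-18787 + (-1/5053182 - 6706/22195)) = (-9969 + 3*I*√17)/(-18787 - 33886660687/112155374490) = (-9969 + 3*I*√17)/(-2107096907204317/112155374490) = (-9969 + 3*I*√17)*(-112155374490/2107096907204317) = 1118076928290810/2107096907204317 - 336466123470*I*√17/2107096907204317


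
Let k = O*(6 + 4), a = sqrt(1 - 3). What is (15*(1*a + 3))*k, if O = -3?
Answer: -1350 - 450*I*sqrt(2) ≈ -1350.0 - 636.4*I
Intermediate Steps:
a = I*sqrt(2) (a = sqrt(-2) = I*sqrt(2) ≈ 1.4142*I)
k = -30 (k = -3*(6 + 4) = -3*10 = -30)
(15*(1*a + 3))*k = (15*(1*(I*sqrt(2)) + 3))*(-30) = (15*(I*sqrt(2) + 3))*(-30) = (15*(3 + I*sqrt(2)))*(-30) = (45 + 15*I*sqrt(2))*(-30) = -1350 - 450*I*sqrt(2)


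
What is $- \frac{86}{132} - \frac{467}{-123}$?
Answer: $\frac{2837}{902} \approx 3.1452$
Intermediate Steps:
$- \frac{86}{132} - \frac{467}{-123} = \left(-86\right) \frac{1}{132} - - \frac{467}{123} = - \frac{43}{66} + \frac{467}{123} = \frac{2837}{902}$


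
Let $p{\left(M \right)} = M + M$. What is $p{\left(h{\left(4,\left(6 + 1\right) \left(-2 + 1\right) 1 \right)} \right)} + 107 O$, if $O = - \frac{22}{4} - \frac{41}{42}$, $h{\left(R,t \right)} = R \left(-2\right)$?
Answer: $- \frac{14888}{21} \approx -708.95$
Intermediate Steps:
$h{\left(R,t \right)} = - 2 R$
$p{\left(M \right)} = 2 M$
$O = - \frac{136}{21}$ ($O = \left(-22\right) \frac{1}{4} - \frac{41}{42} = - \frac{11}{2} - \frac{41}{42} = - \frac{136}{21} \approx -6.4762$)
$p{\left(h{\left(4,\left(6 + 1\right) \left(-2 + 1\right) 1 \right)} \right)} + 107 O = 2 \left(\left(-2\right) 4\right) + 107 \left(- \frac{136}{21}\right) = 2 \left(-8\right) - \frac{14552}{21} = -16 - \frac{14552}{21} = - \frac{14888}{21}$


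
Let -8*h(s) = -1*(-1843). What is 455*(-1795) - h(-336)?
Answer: -6531957/8 ≈ -8.1650e+5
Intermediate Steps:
h(s) = -1843/8 (h(s) = -(-1)*(-1843)/8 = -⅛*1843 = -1843/8)
455*(-1795) - h(-336) = 455*(-1795) - 1*(-1843/8) = -816725 + 1843/8 = -6531957/8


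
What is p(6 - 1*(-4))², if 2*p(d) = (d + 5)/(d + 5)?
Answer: ¼ ≈ 0.25000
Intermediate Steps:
p(d) = ½ (p(d) = ((d + 5)/(d + 5))/2 = ((5 + d)/(5 + d))/2 = (½)*1 = ½)
p(6 - 1*(-4))² = (½)² = ¼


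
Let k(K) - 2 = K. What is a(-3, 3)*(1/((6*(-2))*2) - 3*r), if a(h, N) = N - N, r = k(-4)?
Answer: 0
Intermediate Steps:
k(K) = 2 + K
r = -2 (r = 2 - 4 = -2)
a(h, N) = 0
a(-3, 3)*(1/((6*(-2))*2) - 3*r) = 0*(1/((6*(-2))*2) - 3*(-2)) = 0*(1/(-12*2) + 6) = 0*(1/(-24) + 6) = 0*(-1/24 + 6) = 0*(143/24) = 0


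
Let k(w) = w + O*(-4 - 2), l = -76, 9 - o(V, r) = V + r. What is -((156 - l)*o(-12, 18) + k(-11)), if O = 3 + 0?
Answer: -667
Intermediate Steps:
o(V, r) = 9 - V - r (o(V, r) = 9 - (V + r) = 9 + (-V - r) = 9 - V - r)
O = 3
k(w) = -18 + w (k(w) = w + 3*(-4 - 2) = w + 3*(-6) = w - 18 = -18 + w)
-((156 - l)*o(-12, 18) + k(-11)) = -((156 - 1*(-76))*(9 - 1*(-12) - 1*18) + (-18 - 11)) = -((156 + 76)*(9 + 12 - 18) - 29) = -(232*3 - 29) = -(696 - 29) = -1*667 = -667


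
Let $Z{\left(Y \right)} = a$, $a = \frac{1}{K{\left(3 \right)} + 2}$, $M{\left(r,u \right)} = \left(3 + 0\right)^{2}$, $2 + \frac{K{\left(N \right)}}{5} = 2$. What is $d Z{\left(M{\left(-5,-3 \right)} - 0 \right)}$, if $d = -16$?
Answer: $-8$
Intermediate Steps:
$K{\left(N \right)} = 0$ ($K{\left(N \right)} = -10 + 5 \cdot 2 = -10 + 10 = 0$)
$M{\left(r,u \right)} = 9$ ($M{\left(r,u \right)} = 3^{2} = 9$)
$a = \frac{1}{2}$ ($a = \frac{1}{0 + 2} = \frac{1}{2} \approx 0.5$)
$Z{\left(Y \right)} = \frac{1}{2}$
$d Z{\left(M{\left(-5,-3 \right)} - 0 \right)} = \left(-16\right) \frac{1}{2} = -8$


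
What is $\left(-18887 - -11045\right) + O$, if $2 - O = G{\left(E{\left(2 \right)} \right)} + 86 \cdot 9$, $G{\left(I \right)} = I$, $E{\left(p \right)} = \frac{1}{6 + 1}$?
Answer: $- \frac{60299}{7} \approx -8614.1$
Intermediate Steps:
$E{\left(p \right)} = \frac{1}{7}$
$O = - \frac{5405}{7}$ ($O = 2 - \left(\frac{1}{7} + 86 \cdot 9\right) = 2 - \left(\frac{1}{7} + 774\right) = 2 - \frac{5419}{7} = - \frac{5405}{7} \approx -772.14$)
$\left(-18887 - -11045\right) + O = \left(-18887 - -11045\right) - \frac{5405}{7} = \left(-18887 + \left(-5413 + 16458\right)\right) - \frac{5405}{7} = \left(-18887 + 11045\right) - \frac{5405}{7} = -7842 - \frac{5405}{7} = - \frac{60299}{7}$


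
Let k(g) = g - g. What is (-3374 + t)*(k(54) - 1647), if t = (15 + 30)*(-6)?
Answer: 6001668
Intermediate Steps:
k(g) = 0
t = -270 (t = 45*(-6) = -270)
(-3374 + t)*(k(54) - 1647) = (-3374 - 270)*(0 - 1647) = -3644*(-1647) = 6001668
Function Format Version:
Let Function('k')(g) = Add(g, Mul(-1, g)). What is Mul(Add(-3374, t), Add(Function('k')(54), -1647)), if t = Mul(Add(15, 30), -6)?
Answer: 6001668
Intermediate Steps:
Function('k')(g) = 0
t = -270 (t = Mul(45, -6) = -270)
Mul(Add(-3374, t), Add(Function('k')(54), -1647)) = Mul(Add(-3374, -270), Add(0, -1647)) = Mul(-3644, -1647) = 6001668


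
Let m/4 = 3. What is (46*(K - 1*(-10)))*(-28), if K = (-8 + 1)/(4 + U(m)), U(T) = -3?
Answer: -3864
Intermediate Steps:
m = 12 (m = 4*3 = 12)
K = -7 (K = (-8 + 1)/(4 - 3) = -7/1 = -7*1 = -7)
(46*(K - 1*(-10)))*(-28) = (46*(-7 - 1*(-10)))*(-28) = (46*(-7 + 10))*(-28) = (46*3)*(-28) = 138*(-28) = -3864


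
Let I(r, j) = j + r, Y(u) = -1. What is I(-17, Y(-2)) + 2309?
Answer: 2291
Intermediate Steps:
I(-17, Y(-2)) + 2309 = (-1 - 17) + 2309 = -18 + 2309 = 2291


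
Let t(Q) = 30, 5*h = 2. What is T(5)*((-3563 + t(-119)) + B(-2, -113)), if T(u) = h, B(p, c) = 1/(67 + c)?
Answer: -162519/115 ≈ -1413.2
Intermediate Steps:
h = ⅖ (h = (⅕)*2 = ⅖ ≈ 0.40000)
T(u) = ⅖
T(5)*((-3563 + t(-119)) + B(-2, -113)) = 2*((-3563 + 30) + 1/(67 - 113))/5 = 2*(-3533 + 1/(-46))/5 = 2*(-3533 - 1/46)/5 = (⅖)*(-162519/46) = -162519/115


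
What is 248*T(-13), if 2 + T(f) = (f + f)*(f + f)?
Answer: 167152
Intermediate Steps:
T(f) = -2 + 4*f² (T(f) = -2 + (f + f)*(f + f) = -2 + (2*f)*(2*f) = -2 + 4*f²)
248*T(-13) = 248*(-2 + 4*(-13)²) = 248*(-2 + 4*169) = 248*(-2 + 676) = 248*674 = 167152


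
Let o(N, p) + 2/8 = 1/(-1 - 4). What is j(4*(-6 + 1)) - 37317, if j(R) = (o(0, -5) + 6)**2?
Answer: -14914479/400 ≈ -37286.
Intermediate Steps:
o(N, p) = -9/20 (o(N, p) = -1/4 + 1/(-1 - 4) = -1/4 + 1/(-5) = -1/4 - 1/5 = -9/20)
j(R) = 12321/400 (j(R) = (-9/20 + 6)**2 = (111/20)**2 = 12321/400)
j(4*(-6 + 1)) - 37317 = 12321/400 - 37317 = -14914479/400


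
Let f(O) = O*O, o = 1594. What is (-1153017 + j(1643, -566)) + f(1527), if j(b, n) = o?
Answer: 1180306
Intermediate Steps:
f(O) = O²
j(b, n) = 1594
(-1153017 + j(1643, -566)) + f(1527) = (-1153017 + 1594) + 1527² = -1151423 + 2331729 = 1180306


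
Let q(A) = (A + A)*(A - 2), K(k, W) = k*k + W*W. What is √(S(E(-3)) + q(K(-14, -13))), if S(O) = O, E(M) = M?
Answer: 3*√29443 ≈ 514.77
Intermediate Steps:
K(k, W) = W² + k² (K(k, W) = k² + W² = W² + k²)
q(A) = 2*A*(-2 + A) (q(A) = (2*A)*(-2 + A) = 2*A*(-2 + A))
√(S(E(-3)) + q(K(-14, -13))) = √(-3 + 2*((-13)² + (-14)²)*(-2 + ((-13)² + (-14)²))) = √(-3 + 2*(169 + 196)*(-2 + (169 + 196))) = √(-3 + 2*365*(-2 + 365)) = √(-3 + 2*365*363) = √(-3 + 264990) = √264987 = 3*√29443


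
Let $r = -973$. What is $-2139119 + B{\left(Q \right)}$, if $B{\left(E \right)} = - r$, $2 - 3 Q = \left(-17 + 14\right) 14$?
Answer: $-2138146$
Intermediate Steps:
$Q = \frac{44}{3}$ ($Q = \frac{2}{3} - \frac{\left(-17 + 14\right) 14}{3} = \frac{2}{3} - \frac{\left(-3\right) 14}{3} = \frac{2}{3} - -14 = \frac{2}{3} + 14 = \frac{44}{3} \approx 14.667$)
$B{\left(E \right)} = 973$ ($B{\left(E \right)} = \left(-1\right) \left(-973\right) = 973$)
$-2139119 + B{\left(Q \right)} = -2139119 + 973 = -2138146$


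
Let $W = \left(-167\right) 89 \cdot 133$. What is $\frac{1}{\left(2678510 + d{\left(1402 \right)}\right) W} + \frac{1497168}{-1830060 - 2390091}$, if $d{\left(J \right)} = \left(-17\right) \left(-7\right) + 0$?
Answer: $- \frac{2642530243664051213}{7448647479990991547} \approx -0.35477$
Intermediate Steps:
$W = -1976779$ ($W = \left(-14863\right) 133 = -1976779$)
$d{\left(J \right)} = 119$ ($d{\left(J \right)} = 119 + 0 = 119$)
$\frac{1}{\left(2678510 + d{\left(1402 \right)}\right) W} + \frac{1497168}{-1830060 - 2390091} = \frac{1}{\left(2678510 + 119\right) \left(-1976779\right)} + \frac{1497168}{-1830060 - 2390091} = \frac{1}{2678629} \left(- \frac{1}{1976779}\right) + \frac{1497168}{-4220151} = \frac{1}{2678629} \left(- \frac{1}{1976779}\right) + 1497168 \left(- \frac{1}{4220151}\right) = - \frac{1}{5295057555991} - \frac{499056}{1406717} = - \frac{2642530243664051213}{7448647479990991547}$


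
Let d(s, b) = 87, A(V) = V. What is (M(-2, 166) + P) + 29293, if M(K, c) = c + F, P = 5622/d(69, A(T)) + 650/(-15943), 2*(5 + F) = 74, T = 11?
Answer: 13664933709/462347 ≈ 29556.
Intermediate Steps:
F = 32 (F = -5 + (½)*74 = -5 + 37 = 32)
P = 29858332/462347 (P = 5622/87 + 650/(-15943) = 5622*(1/87) + 650*(-1/15943) = 1874/29 - 650/15943 = 29858332/462347 ≈ 64.580)
M(K, c) = 32 + c (M(K, c) = c + 32 = 32 + c)
(M(-2, 166) + P) + 29293 = ((32 + 166) + 29858332/462347) + 29293 = (198 + 29858332/462347) + 29293 = 121403038/462347 + 29293 = 13664933709/462347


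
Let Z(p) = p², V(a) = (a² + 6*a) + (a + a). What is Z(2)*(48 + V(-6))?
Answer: 144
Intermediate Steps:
V(a) = a² + 8*a (V(a) = (a² + 6*a) + 2*a = a² + 8*a)
Z(2)*(48 + V(-6)) = 2²*(48 - 6*(8 - 6)) = 4*(48 - 6*2) = 4*(48 - 12) = 4*36 = 144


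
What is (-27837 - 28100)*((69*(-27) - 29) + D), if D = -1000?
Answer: 161769804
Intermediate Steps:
(-27837 - 28100)*((69*(-27) - 29) + D) = (-27837 - 28100)*((69*(-27) - 29) - 1000) = -55937*((-1863 - 29) - 1000) = -55937*(-1892 - 1000) = -55937*(-2892) = 161769804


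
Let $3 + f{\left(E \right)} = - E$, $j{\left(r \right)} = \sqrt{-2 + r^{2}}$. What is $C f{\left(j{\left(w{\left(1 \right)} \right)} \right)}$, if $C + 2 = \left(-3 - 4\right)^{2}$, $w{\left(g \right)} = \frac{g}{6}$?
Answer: $-141 - \frac{47 i \sqrt{71}}{6} \approx -141.0 - 66.005 i$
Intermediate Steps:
$w{\left(g \right)} = \frac{g}{6}$ ($w{\left(g \right)} = g \frac{1}{6} = \frac{g}{6}$)
$f{\left(E \right)} = -3 - E$
$C = 47$ ($C = -2 + \left(-3 - 4\right)^{2} = -2 + \left(-7\right)^{2} = -2 + 49 = 47$)
$C f{\left(j{\left(w{\left(1 \right)} \right)} \right)} = 47 \left(-3 - \sqrt{-2 + \left(\frac{1}{6} \cdot 1\right)^{2}}\right) = 47 \left(-3 - \sqrt{-2 + \left(\frac{1}{6}\right)^{2}}\right) = 47 \left(-3 - \sqrt{-2 + \frac{1}{36}}\right) = 47 \left(-3 - \sqrt{- \frac{71}{36}}\right) = 47 \left(-3 - \frac{i \sqrt{71}}{6}\right) = -141 - \frac{47 i \sqrt{71}}{6}$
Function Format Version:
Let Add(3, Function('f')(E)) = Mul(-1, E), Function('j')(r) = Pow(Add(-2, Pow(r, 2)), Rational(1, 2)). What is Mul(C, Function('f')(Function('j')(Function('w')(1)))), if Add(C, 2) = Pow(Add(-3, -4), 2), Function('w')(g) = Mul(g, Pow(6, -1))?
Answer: Add(-141, Mul(Rational(-47, 6), I, Pow(71, Rational(1, 2)))) ≈ Add(-141.00, Mul(-66.005, I))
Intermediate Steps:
Function('w')(g) = Mul(Rational(1, 6), g) (Function('w')(g) = Mul(g, Rational(1, 6)) = Mul(Rational(1, 6), g))
Function('f')(E) = Add(-3, Mul(-1, E))
C = 47 (C = Add(-2, Pow(Add(-3, -4), 2)) = Add(-2, Pow(-7, 2)) = Add(-2, 49) = 47)
Mul(C, Function('f')(Function('j')(Function('w')(1)))) = Mul(47, Add(-3, Mul(-1, Pow(Add(-2, Pow(Mul(Rational(1, 6), 1), 2)), Rational(1, 2))))) = Mul(47, Add(-3, Mul(-1, Pow(Add(-2, Pow(Rational(1, 6), 2)), Rational(1, 2))))) = Mul(47, Add(-3, Mul(-1, Pow(Add(-2, Rational(1, 36)), Rational(1, 2))))) = Mul(47, Add(-3, Mul(-1, Pow(Rational(-71, 36), Rational(1, 2))))) = Mul(47, Add(-3, Mul(-1, Mul(Rational(1, 6), I, Pow(71, Rational(1, 2)))))) = Mul(47, Add(-3, Mul(Rational(-1, 6), I, Pow(71, Rational(1, 2))))) = Add(-141, Mul(Rational(-47, 6), I, Pow(71, Rational(1, 2))))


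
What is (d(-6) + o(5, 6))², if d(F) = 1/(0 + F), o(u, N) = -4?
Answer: 625/36 ≈ 17.361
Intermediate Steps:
d(F) = 1/F
(d(-6) + o(5, 6))² = (1/(-6) - 4)² = (-⅙ - 4)² = (-25/6)² = 625/36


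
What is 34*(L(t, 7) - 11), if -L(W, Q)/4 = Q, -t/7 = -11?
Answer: -1326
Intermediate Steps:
t = 77 (t = -7*(-11) = 77)
L(W, Q) = -4*Q
34*(L(t, 7) - 11) = 34*(-4*7 - 11) = 34*(-28 - 11) = 34*(-39) = -1326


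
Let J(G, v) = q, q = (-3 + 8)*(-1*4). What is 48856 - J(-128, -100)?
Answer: 48876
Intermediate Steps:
q = -20 (q = 5*(-4) = -20)
J(G, v) = -20
48856 - J(-128, -100) = 48856 - 1*(-20) = 48856 + 20 = 48876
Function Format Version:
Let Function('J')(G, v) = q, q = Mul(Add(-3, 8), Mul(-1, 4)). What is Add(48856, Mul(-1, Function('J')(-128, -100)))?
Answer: 48876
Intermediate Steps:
q = -20 (q = Mul(5, -4) = -20)
Function('J')(G, v) = -20
Add(48856, Mul(-1, Function('J')(-128, -100))) = Add(48856, Mul(-1, -20)) = Add(48856, 20) = 48876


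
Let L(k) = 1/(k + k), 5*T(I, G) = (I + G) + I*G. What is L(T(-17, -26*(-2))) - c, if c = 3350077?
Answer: -5688430751/1698 ≈ -3.3501e+6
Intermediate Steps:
T(I, G) = G/5 + I/5 + G*I/5 (T(I, G) = ((I + G) + I*G)/5 = ((G + I) + G*I)/5 = (G + I + G*I)/5 = G/5 + I/5 + G*I/5)
L(k) = 1/(2*k)
L(T(-17, -26*(-2))) - c = 1/(2*((-26*(-2))/5 + (⅕)*(-17) + (⅕)*(-26*(-2))*(-17))) - 1*3350077 = 1/(2*((⅕)*52 - 17/5 + (⅕)*52*(-17))) - 3350077 = 1/(2*(52/5 - 17/5 - 884/5)) - 3350077 = 1/(2*(-849/5)) - 3350077 = (½)*(-5/849) - 3350077 = -5/1698 - 3350077 = -5688430751/1698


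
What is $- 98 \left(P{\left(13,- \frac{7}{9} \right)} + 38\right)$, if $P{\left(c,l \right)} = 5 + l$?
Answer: $- \frac{37240}{9} \approx -4137.8$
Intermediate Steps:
$- 98 \left(P{\left(13,- \frac{7}{9} \right)} + 38\right) = - 98 \left(\left(5 - \frac{7}{9}\right) + 38\right) = - 98 \left(\frac{38}{9} + 38\right) = \left(-98\right) \frac{380}{9} = - \frac{37240}{9}$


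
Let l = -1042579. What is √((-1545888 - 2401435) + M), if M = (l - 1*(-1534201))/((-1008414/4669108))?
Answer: I*√1452887515429887/15279 ≈ 2494.7*I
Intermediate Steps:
M = -382572702196/168069 (M = (-1042579 - 1*(-1534201))/((-1008414/4669108)) = (-1042579 + 1534201)/((-1008414*1/4669108)) = 491622/(-504207/2334554) = 491622*(-2334554/504207) = -382572702196/168069 ≈ -2.2763e+6)
√((-1545888 - 2401435) + M) = √((-1545888 - 2401435) - 382572702196/168069) = √(-3947323 - 382572702196/168069) = √(-1045995331483/168069) = I*√1452887515429887/15279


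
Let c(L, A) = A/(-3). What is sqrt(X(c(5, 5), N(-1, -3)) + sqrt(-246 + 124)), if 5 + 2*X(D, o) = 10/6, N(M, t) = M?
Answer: sqrt(-15 + 9*I*sqrt(122))/3 ≈ 2.1799 + 2.5335*I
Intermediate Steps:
c(L, A) = -A/3 (c(L, A) = A*(-1/3) = -A/3)
X(D, o) = -5/3 (X(D, o) = -5/2 + (10/6)/2 = -5/2 + (10*(1/6))/2 = -5/2 + (1/2)*(5/3) = -5/2 + 5/6 = -5/3)
sqrt(X(c(5, 5), N(-1, -3)) + sqrt(-246 + 124)) = sqrt(-5/3 + sqrt(-246 + 124)) = sqrt(-5/3 + sqrt(-122)) = sqrt(-5/3 + I*sqrt(122))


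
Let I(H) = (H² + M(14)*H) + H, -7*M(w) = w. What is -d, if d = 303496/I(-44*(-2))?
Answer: -37937/957 ≈ -39.642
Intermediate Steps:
M(w) = -w/7
I(H) = H² - H (I(H) = (H² + (-⅐*14)*H) + H = (H² - 2*H) + H = H² - H)
d = 37937/957 (d = 303496/(((-44*(-2))*(-1 - 44*(-2)))) = 303496/((88*(-1 + 88))) = 303496/((88*87)) = 303496/7656 = 303496*(1/7656) = 37937/957 ≈ 39.642)
-d = -1*37937/957 = -37937/957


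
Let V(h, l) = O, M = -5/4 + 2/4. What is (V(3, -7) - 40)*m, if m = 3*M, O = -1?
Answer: 369/4 ≈ 92.250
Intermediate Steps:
M = -¾ (M = -5*¼ + 2*(¼) = -5/4 + ½ = -¾ ≈ -0.75000)
V(h, l) = -1
m = -9/4 (m = 3*(-¾) = -9/4 ≈ -2.2500)
(V(3, -7) - 40)*m = (-1 - 40)*(-9/4) = -41*(-9/4) = 369/4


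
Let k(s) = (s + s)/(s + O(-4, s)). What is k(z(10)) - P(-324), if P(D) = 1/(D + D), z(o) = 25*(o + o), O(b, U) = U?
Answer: 649/648 ≈ 1.0015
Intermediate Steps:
z(o) = 50*o (z(o) = 25*(2*o) = 50*o)
k(s) = 1 (k(s) = (s + s)/(s + s) = (2*s)/((2*s)) = (2*s)*(1/(2*s)) = 1)
P(D) = 1/(2*D)
k(z(10)) - P(-324) = 1 - 1/(2*(-324)) = 1 - (-1)/(2*324) = 1 - 1*(-1/648) = 1 + 1/648 = 649/648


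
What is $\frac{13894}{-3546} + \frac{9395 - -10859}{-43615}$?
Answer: $- \frac{26069519}{5948415} \approx -4.3826$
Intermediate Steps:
$\frac{13894}{-3546} + \frac{9395 - -10859}{-43615} = 13894 \left(- \frac{1}{3546}\right) + \left(9395 + 10859\right) \left(- \frac{1}{43615}\right) = - \frac{6947}{1773} + 20254 \left(- \frac{1}{43615}\right) = - \frac{6947}{1773} - \frac{1558}{3355} = - \frac{26069519}{5948415}$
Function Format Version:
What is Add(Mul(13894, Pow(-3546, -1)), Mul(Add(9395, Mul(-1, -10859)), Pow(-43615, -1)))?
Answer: Rational(-26069519, 5948415) ≈ -4.3826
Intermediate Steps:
Add(Mul(13894, Pow(-3546, -1)), Mul(Add(9395, Mul(-1, -10859)), Pow(-43615, -1))) = Add(Mul(13894, Rational(-1, 3546)), Mul(Add(9395, 10859), Rational(-1, 43615))) = Add(Rational(-6947, 1773), Mul(20254, Rational(-1, 43615))) = Add(Rational(-6947, 1773), Rational(-1558, 3355)) = Rational(-26069519, 5948415)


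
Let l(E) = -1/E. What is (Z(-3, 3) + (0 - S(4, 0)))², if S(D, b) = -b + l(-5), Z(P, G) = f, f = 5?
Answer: 576/25 ≈ 23.040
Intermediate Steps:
Z(P, G) = 5
S(D, b) = ⅕ - b (S(D, b) = -b - 1/(-5) = -b - 1*(-⅕) = -b + ⅕ = ⅕ - b)
(Z(-3, 3) + (0 - S(4, 0)))² = (5 + (0 - (⅕ - 1*0)))² = (5 + (0 - (⅕ + 0)))² = (5 + (0 - 1*⅕))² = (5 + (0 - ⅕))² = (5 - ⅕)² = (24/5)² = 576/25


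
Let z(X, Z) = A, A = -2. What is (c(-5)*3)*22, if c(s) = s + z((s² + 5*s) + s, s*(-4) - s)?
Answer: -462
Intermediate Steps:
z(X, Z) = -2
c(s) = -2 + s (c(s) = s - 2 = -2 + s)
(c(-5)*3)*22 = ((-2 - 5)*3)*22 = -7*3*22 = -21*22 = -462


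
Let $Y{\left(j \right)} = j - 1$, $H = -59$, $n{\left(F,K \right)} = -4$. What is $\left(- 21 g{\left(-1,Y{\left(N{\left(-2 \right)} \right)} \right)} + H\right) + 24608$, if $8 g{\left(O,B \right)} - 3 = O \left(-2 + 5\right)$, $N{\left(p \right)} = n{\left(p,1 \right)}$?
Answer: $24549$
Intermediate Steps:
$N{\left(p \right)} = -4$
$Y{\left(j \right)} = -1 + j$
$g{\left(O,B \right)} = \frac{3}{8} + \frac{3 O}{8}$ ($g{\left(O,B \right)} = \frac{3}{8} + \frac{O \left(-2 + 5\right)}{8} = \frac{3}{8} + \frac{O 3}{8} = \frac{3}{8} + \frac{3 O}{8}$)
$\left(- 21 g{\left(-1,Y{\left(N{\left(-2 \right)} \right)} \right)} + H\right) + 24608 = \left(- 21 \left(\frac{3}{8} + \frac{3}{8} \left(-1\right)\right) - 59\right) + 24608 = \left(- 21 \left(\frac{3}{8} - \frac{3}{8}\right) - 59\right) + 24608 = \left(\left(-21\right) 0 - 59\right) + 24608 = \left(0 - 59\right) + 24608 = -59 + 24608 = 24549$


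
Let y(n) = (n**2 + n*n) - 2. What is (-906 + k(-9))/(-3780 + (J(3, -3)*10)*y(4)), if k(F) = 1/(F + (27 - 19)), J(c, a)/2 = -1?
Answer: 907/4380 ≈ 0.20708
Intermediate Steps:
y(n) = -2 + 2*n**2 (y(n) = (n**2 + n**2) - 2 = 2*n**2 - 2 = -2 + 2*n**2)
J(c, a) = -2 (J(c, a) = 2*(-1) = -2)
k(F) = 1/(8 + F) (k(F) = 1/(F + 8) = 1/(8 + F))
(-906 + k(-9))/(-3780 + (J(3, -3)*10)*y(4)) = (-906 + 1/(8 - 9))/(-3780 + (-2*10)*(-2 + 2*4**2)) = (-906 + 1/(-1))/(-3780 - 20*(-2 + 2*16)) = (-906 - 1)/(-3780 - 20*(-2 + 32)) = -907/(-3780 - 20*30) = -907/(-3780 - 600) = -907/(-4380) = -907*(-1/4380) = 907/4380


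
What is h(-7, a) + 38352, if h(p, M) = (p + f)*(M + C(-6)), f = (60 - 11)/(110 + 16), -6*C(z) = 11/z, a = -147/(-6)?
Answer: 24745829/648 ≈ 38188.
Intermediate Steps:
a = 49/2 (a = -147*(-⅙) = 49/2 ≈ 24.500)
C(z) = -11/(6*z)
f = 7/18 (f = 49/126 = 49*(1/126) = 7/18 ≈ 0.38889)
h(p, M) = (7/18 + p)*(11/36 + M) (h(p, M) = (p + 7/18)*(M - 11/6/(-6)) = (7/18 + p)*(M - 11/6*(-⅙)) = (7/18 + p)*(M + 11/36) = (7/18 + p)*(11/36 + M))
h(-7, a) + 38352 = (77/648 + (7/18)*(49/2) + (11/36)*(-7) + (49/2)*(-7)) + 38352 = (77/648 + 343/36 - 77/36 - 343/2) + 38352 = -106267/648 + 38352 = 24745829/648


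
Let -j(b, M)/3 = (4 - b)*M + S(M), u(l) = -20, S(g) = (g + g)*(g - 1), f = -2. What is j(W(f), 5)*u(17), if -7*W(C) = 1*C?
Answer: 24600/7 ≈ 3514.3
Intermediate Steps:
S(g) = 2*g*(-1 + g) (S(g) = (2*g)*(-1 + g) = 2*g*(-1 + g))
W(C) = -C/7
j(b, M) = -6*M*(-1 + M) - 3*M*(4 - b) (j(b, M) = -3*((4 - b)*M + 2*M*(-1 + M)) = -3*(M*(4 - b) + 2*M*(-1 + M)) = -6*M*(-1 + M) - 3*M*(4 - b))
j(W(f), 5)*u(17) = (3*5*(-2 - 1/7*(-2) - 2*5))*(-20) = (3*5*(-2 + 2/7 - 10))*(-20) = (3*5*(-82/7))*(-20) = -1230/7*(-20) = 24600/7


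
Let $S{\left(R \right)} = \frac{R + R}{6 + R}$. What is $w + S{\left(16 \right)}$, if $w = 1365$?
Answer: $\frac{15031}{11} \approx 1366.5$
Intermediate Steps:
$S{\left(R \right)} = \frac{2 R}{6 + R}$
$w + S{\left(16 \right)} = 1365 + 2 \cdot 16 \frac{1}{6 + 16} = 1365 + 2 \cdot 16 \cdot \frac{1}{22} = 1365 + \frac{16}{11} = \frac{15031}{11}$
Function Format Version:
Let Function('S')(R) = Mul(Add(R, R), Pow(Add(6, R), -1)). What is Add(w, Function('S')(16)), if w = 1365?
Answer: Rational(15031, 11) ≈ 1366.5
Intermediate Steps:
Function('S')(R) = Mul(2, R, Pow(Add(6, R), -1)) (Function('S')(R) = Mul(Mul(2, R), Pow(Add(6, R), -1)) = Mul(2, R, Pow(Add(6, R), -1)))
Add(w, Function('S')(16)) = Add(1365, Mul(2, 16, Pow(Add(6, 16), -1))) = Add(1365, Mul(2, 16, Pow(22, -1))) = Add(1365, Mul(2, 16, Rational(1, 22))) = Add(1365, Rational(16, 11)) = Rational(15031, 11)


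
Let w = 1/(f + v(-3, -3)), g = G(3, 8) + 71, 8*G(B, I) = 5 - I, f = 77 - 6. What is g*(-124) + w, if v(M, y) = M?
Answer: -595509/68 ≈ -8757.5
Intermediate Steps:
f = 71
G(B, I) = 5/8 - I/8 (G(B, I) = (5 - I)/8 = 5/8 - I/8)
g = 565/8 (g = (5/8 - ⅛*8) + 71 = (5/8 - 1) + 71 = -3/8 + 71 = 565/8 ≈ 70.625)
w = 1/68 (w = 1/(71 - 3) = 1/68 ≈ 0.014706)
g*(-124) + w = (565/8)*(-124) + 1/68 = -17515/2 + 1/68 = -595509/68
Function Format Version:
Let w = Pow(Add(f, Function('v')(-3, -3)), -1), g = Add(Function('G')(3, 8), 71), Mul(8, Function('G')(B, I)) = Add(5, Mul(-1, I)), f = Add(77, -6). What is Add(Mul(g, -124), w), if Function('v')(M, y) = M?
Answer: Rational(-595509, 68) ≈ -8757.5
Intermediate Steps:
f = 71
Function('G')(B, I) = Add(Rational(5, 8), Mul(Rational(-1, 8), I)) (Function('G')(B, I) = Mul(Rational(1, 8), Add(5, Mul(-1, I))) = Add(Rational(5, 8), Mul(Rational(-1, 8), I)))
g = Rational(565, 8) (g = Add(Add(Rational(5, 8), Mul(Rational(-1, 8), 8)), 71) = Add(Add(Rational(5, 8), -1), 71) = Add(Rational(-3, 8), 71) = Rational(565, 8) ≈ 70.625)
w = Rational(1, 68) (w = Pow(Add(71, -3), -1) = Pow(68, -1) = Rational(1, 68) ≈ 0.014706)
Add(Mul(g, -124), w) = Add(Mul(Rational(565, 8), -124), Rational(1, 68)) = Add(Rational(-17515, 2), Rational(1, 68)) = Rational(-595509, 68)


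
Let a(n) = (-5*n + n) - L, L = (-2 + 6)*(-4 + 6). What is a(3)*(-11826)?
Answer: 236520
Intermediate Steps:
L = 8 (L = 4*2 = 8)
a(n) = -8 - 4*n (a(n) = (-5*n + n) - 1*8 = -4*n - 8 = -8 - 4*n)
a(3)*(-11826) = (-8 - 4*3)*(-11826) = (-8 - 12)*(-11826) = -20*(-11826) = 236520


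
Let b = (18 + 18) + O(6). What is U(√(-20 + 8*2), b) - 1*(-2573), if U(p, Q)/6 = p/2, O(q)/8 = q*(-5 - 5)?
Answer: 2573 + 6*I ≈ 2573.0 + 6.0*I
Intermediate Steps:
O(q) = -80*q (O(q) = 8*(q*(-5 - 5)) = 8*(q*(-10)) = 8*(-10*q) = -80*q)
b = -444 (b = (18 + 18) - 80*6 = 36 - 480 = -444)
U(p, Q) = 3*p (U(p, Q) = 6*(p/2) = 3*p)
U(√(-20 + 8*2), b) - 1*(-2573) = 3*√(-20 + 8*2) - 1*(-2573) = 3*√(-20 + 16) + 2573 = 3*√(-4) + 2573 = 3*(2*I) + 2573 = 6*I + 2573 = 2573 + 6*I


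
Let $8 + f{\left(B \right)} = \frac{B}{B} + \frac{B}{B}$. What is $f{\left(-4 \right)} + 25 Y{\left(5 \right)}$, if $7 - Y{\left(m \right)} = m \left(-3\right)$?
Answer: $544$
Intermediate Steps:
$Y{\left(m \right)} = 7 + 3 m$ ($Y{\left(m \right)} = 7 - m \left(-3\right) = 7 - - 3 m = 7 + 3 m$)
$f{\left(B \right)} = -6$ ($f{\left(B \right)} = -8 + \left(\frac{B}{B} + \frac{B}{B}\right) = -8 + \left(1 + 1\right) = -8 + 2 = -6$)
$f{\left(-4 \right)} + 25 Y{\left(5 \right)} = -6 + 25 \left(7 + 3 \cdot 5\right) = -6 + 25 \left(7 + 15\right) = -6 + 25 \cdot 22 = -6 + 550 = 544$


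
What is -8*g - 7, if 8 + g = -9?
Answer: 129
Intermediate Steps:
g = -17 (g = -8 - 9 = -17)
-8*g - 7 = -8*(-17) - 7 = 136 - 7 = 129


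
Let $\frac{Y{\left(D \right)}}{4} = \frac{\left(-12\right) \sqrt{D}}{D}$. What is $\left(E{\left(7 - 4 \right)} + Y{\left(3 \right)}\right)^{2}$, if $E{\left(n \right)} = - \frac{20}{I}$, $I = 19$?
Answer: $\frac{277648}{361} + \frac{640 \sqrt{3}}{19} \approx 827.45$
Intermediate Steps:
$Y{\left(D \right)} = - \frac{48}{\sqrt{D}}$ ($Y{\left(D \right)} = 4 \frac{\left(-12\right) \sqrt{D}}{D} = 4 \left(- \frac{12}{\sqrt{D}}\right) = - \frac{48}{\sqrt{D}}$)
$E{\left(n \right)} = - \frac{20}{19}$
$\left(E{\left(7 - 4 \right)} + Y{\left(3 \right)}\right)^{2} = \left(- \frac{20}{19} - \frac{48}{\sqrt{3}}\right)^{2} = \left(- \frac{20}{19} - 48 \frac{\sqrt{3}}{3}\right)^{2} = \left(- \frac{20}{19} - 16 \sqrt{3}\right)^{2}$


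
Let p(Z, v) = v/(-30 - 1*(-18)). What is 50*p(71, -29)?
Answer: 725/6 ≈ 120.83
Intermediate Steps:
p(Z, v) = -v/12 (p(Z, v) = v/(-30 + 18) = v/(-12) = v*(-1/12) = -v/12)
50*p(71, -29) = 50*(-1/12*(-29)) = 50*(29/12) = 725/6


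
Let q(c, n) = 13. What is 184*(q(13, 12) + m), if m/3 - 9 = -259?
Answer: -135608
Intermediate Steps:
m = -750 (m = 27 + 3*(-259) = 27 - 777 = -750)
184*(q(13, 12) + m) = 184*(13 - 750) = 184*(-737) = -135608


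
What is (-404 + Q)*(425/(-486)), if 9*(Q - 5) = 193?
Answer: 722075/2187 ≈ 330.17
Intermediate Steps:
Q = 238/9 (Q = 5 + (1/9)*193 = 5 + 193/9 = 238/9 ≈ 26.444)
(-404 + Q)*(425/(-486)) = (-404 + 238/9)*(425/(-486)) = -1444150*(-1)/(9*486) = -3398/9*(-425/486) = 722075/2187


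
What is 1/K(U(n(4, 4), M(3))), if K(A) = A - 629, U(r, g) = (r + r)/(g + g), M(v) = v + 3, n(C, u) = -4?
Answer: -3/1889 ≈ -0.0015881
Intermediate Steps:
M(v) = 3 + v
U(r, g) = r/g (U(r, g) = (2*r)/((2*g)) = (2*r)*(1/(2*g)) = r/g)
K(A) = -629 + A
1/K(U(n(4, 4), M(3))) = 1/(-629 - 4/(3 + 3)) = 1/(-629 - 4/6) = 1/(-629 - 4*⅙) = 1/(-629 - ⅔) = 1/(-1889/3) = -3/1889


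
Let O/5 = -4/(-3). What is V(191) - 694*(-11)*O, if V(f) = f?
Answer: 153253/3 ≈ 51084.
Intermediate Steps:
O = 20/3 (O = 5*(-4/(-3)) = 5*(-1/3*(-4)) = 5*(4/3) = 20/3 ≈ 6.6667)
V(191) - 694*(-11)*O = 191 - 694*(-11)*20/3 = 191 - (-7634)*20/3 = 191 - 1*(-152680/3) = 191 + 152680/3 = 153253/3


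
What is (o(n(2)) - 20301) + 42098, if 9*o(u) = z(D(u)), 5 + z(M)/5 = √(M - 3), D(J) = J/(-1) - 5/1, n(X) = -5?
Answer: 196148/9 + 5*I*√3/9 ≈ 21794.0 + 0.96225*I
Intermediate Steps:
D(J) = -5 - J (D(J) = J*(-1) - 5*1 = -J - 5 = -5 - J)
z(M) = -25 + 5*√(-3 + M) (z(M) = -25 + 5*√(M - 3) = -25 + 5*√(-3 + M))
o(u) = -25/9 + 5*√(-8 - u)/9 (o(u) = (-25 + 5*√(-3 + (-5 - u)))/9 = (-25 + 5*√(-8 - u))/9 = -25/9 + 5*√(-8 - u)/9)
(o(n(2)) - 20301) + 42098 = ((-25/9 + 5*√(-8 - 1*(-5))/9) - 20301) + 42098 = ((-25/9 + 5*√(-8 + 5)/9) - 20301) + 42098 = ((-25/9 + 5*√(-3)/9) - 20301) + 42098 = ((-25/9 + 5*(I*√3)/9) - 20301) + 42098 = ((-25/9 + 5*I*√3/9) - 20301) + 42098 = (-182734/9 + 5*I*√3/9) + 42098 = 196148/9 + 5*I*√3/9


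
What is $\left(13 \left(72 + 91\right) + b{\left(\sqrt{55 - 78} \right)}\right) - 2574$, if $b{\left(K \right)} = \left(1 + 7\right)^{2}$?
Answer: $-391$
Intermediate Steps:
$b{\left(K \right)} = 64$ ($b{\left(K \right)} = 8^{2} = 64$)
$\left(13 \left(72 + 91\right) + b{\left(\sqrt{55 - 78} \right)}\right) - 2574 = \left(13 \left(72 + 91\right) + 64\right) - 2574 = \left(13 \cdot 163 + 64\right) - 2574 = \left(2119 + 64\right) - 2574 = 2183 - 2574 = -391$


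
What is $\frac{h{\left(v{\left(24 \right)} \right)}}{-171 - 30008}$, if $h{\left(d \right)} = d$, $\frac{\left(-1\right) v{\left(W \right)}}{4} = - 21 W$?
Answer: $- \frac{2016}{30179} \approx -0.066801$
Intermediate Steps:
$v{\left(W \right)} = 84 W$ ($v{\left(W \right)} = - 4 \left(- 21 W\right) = 84 W$)
$\frac{h{\left(v{\left(24 \right)} \right)}}{-171 - 30008} = \frac{84 \cdot 24}{-171 - 30008} = \frac{2016}{-171 - 30008} = \frac{2016}{-30179} = 2016 \left(- \frac{1}{30179}\right) = - \frac{2016}{30179}$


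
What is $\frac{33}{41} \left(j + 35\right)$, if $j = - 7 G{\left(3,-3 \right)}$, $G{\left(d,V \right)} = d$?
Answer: $\frac{462}{41} \approx 11.268$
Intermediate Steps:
$j = -21$ ($j = \left(-7\right) 3 = -21$)
$\frac{33}{41} \left(j + 35\right) = \frac{33}{41} \left(-21 + 35\right) = 33 \cdot \frac{1}{41} \cdot 14 = \frac{33}{41} \cdot 14 = \frac{462}{41}$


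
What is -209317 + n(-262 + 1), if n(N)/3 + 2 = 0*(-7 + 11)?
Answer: -209323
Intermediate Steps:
n(N) = -6 (n(N) = -6 + 3*(0*(-7 + 11)) = -6 + 3*(0*4) = -6 + 3*0 = -6 + 0 = -6)
-209317 + n(-262 + 1) = -209317 - 6 = -209323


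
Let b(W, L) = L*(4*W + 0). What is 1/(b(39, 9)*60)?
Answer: 1/84240 ≈ 1.1871e-5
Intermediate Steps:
b(W, L) = 4*L*W (b(W, L) = L*(4*W) = 4*L*W)
1/(b(39, 9)*60) = 1/((4*9*39)*60) = 1/(1404*60) = 1/84240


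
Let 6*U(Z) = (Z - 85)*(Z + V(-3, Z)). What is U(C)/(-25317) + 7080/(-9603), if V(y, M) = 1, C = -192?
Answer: -1813897/1670922 ≈ -1.0856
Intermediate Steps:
U(Z) = (1 + Z)*(-85 + Z)/6 (U(Z) = ((Z - 85)*(Z + 1))/6 = ((-85 + Z)*(1 + Z))/6 = ((1 + Z)*(-85 + Z))/6 = (1 + Z)*(-85 + Z)/6)
U(C)/(-25317) + 7080/(-9603) = (-85/6 - 14*(-192) + (1/6)*(-192)**2)/(-25317) + 7080/(-9603) = (-85/6 + 2688 + (1/6)*36864)*(-1/25317) + 7080*(-1/9603) = (-85/6 + 2688 + 6144)*(-1/25317) - 2360/3201 = (52907/6)*(-1/25317) - 2360/3201 = -52907/151902 - 2360/3201 = -1813897/1670922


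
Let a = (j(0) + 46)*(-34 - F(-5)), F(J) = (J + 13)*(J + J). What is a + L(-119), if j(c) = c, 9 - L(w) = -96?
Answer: 2221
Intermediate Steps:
L(w) = 105 (L(w) = 9 - 1*(-96) = 9 + 96 = 105)
F(J) = 2*J*(13 + J) (F(J) = (13 + J)*(2*J) = 2*J*(13 + J))
a = 2116 (a = (0 + 46)*(-34 - 2*(-5)*(13 - 5)) = 46*(-34 - 2*(-5)*8) = 46*(-34 - 1*(-80)) = 46*(-34 + 80) = 46*46 = 2116)
a + L(-119) = 2116 + 105 = 2221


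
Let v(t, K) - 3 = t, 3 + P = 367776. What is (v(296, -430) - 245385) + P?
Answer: 122687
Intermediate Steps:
P = 367773 (P = -3 + 367776 = 367773)
v(t, K) = 3 + t
(v(296, -430) - 245385) + P = ((3 + 296) - 245385) + 367773 = (299 - 245385) + 367773 = -245086 + 367773 = 122687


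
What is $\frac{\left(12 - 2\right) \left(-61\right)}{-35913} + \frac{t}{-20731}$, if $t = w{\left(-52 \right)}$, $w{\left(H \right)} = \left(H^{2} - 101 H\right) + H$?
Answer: $- \frac{271210442}{744512403} \approx -0.36428$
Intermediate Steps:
$w{\left(H \right)} = H^{2} - 100 H$
$t = 7904$ ($t = - 52 \left(-100 - 52\right) = \left(-52\right) \left(-152\right) = 7904$)
$\frac{\left(12 - 2\right) \left(-61\right)}{-35913} + \frac{t}{-20731} = \frac{\left(12 - 2\right) \left(-61\right)}{-35913} + \frac{7904}{-20731} = 10 \left(-61\right) \left(- \frac{1}{35913}\right) + 7904 \left(- \frac{1}{20731}\right) = \left(-610\right) \left(- \frac{1}{35913}\right) - \frac{7904}{20731} = \frac{610}{35913} - \frac{7904}{20731} = - \frac{271210442}{744512403}$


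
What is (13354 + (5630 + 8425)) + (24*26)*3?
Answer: 29281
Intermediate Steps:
(13354 + (5630 + 8425)) + (24*26)*3 = (13354 + 14055) + 624*3 = 27409 + 1872 = 29281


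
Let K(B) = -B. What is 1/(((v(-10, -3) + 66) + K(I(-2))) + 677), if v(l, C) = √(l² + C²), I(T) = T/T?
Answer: 742/550455 - √109/550455 ≈ 0.0013290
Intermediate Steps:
I(T) = 1
v(l, C) = √(C² + l²)
1/(((v(-10, -3) + 66) + K(I(-2))) + 677) = 1/(((√((-3)² + (-10)²) + 66) - 1*1) + 677) = 1/(((√(9 + 100) + 66) - 1) + 677) = 1/(((√109 + 66) - 1) + 677) = 1/(((66 + √109) - 1) + 677) = 1/((65 + √109) + 677) = 1/(742 + √109)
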